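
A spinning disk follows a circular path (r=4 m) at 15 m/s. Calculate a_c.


Given: v = 15 m/s, r = 4 m
Using a_c = v^2 / r
a_c = 15^2 / 4
a_c = 225 / 4
a_c = 225/4 m/s^2

225/4 m/s^2


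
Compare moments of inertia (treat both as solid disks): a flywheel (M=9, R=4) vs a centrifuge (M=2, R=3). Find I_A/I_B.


Given: M1=9 kg, R1=4 m, M2=2 kg, R2=3 m
For a disk: I = (1/2)*M*R^2, so I_A/I_B = (M1*R1^2)/(M2*R2^2)
M1*R1^2 = 9*16 = 144
M2*R2^2 = 2*9 = 18
I_A/I_B = 144/18 = 8

8


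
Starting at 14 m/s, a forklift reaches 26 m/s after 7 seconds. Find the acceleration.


Given: initial velocity v0 = 14 m/s, final velocity v = 26 m/s, time t = 7 s
Using a = (v - v0) / t
a = (26 - 14) / 7
a = 12 / 7
a = 12/7 m/s^2

12/7 m/s^2


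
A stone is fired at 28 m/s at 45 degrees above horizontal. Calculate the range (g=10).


Given: v0 = 28 m/s, theta = 45 deg, g = 10 m/s^2
sin(2*45) = sin(90) = 1
Using R = v0^2 * sin(2*theta) / g
R = 28^2 * 1 / 10
R = 784 / 10
R = 392/5 m

392/5 m


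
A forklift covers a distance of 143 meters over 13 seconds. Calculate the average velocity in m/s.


Given: distance d = 143 m, time t = 13 s
Using v = d / t
v = 143 / 13
v = 11 m/s

11 m/s


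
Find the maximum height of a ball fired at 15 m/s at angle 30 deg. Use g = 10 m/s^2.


Given: v0 = 15 m/s, theta = 30 deg, g = 10 m/s^2
sin^2(30) = 1/4
Using H = v0^2 * sin^2(theta) / (2*g)
H = 15^2 * 1/4 / (2*10)
H = 225 * 1/4 / 20
H = 225/4 / 20
H = 45/16 m

45/16 m


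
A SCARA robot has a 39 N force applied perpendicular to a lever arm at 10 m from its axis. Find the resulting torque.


Given: F = 39 N, r = 10 m, angle = 90 deg (perpendicular)
Using tau = F * r * sin(90)
sin(90) = 1
tau = 39 * 10 * 1
tau = 390 Nm

390 Nm


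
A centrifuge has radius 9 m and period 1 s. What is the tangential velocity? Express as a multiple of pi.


Given: radius r = 9 m, period T = 1 s
Using v = 2*pi*r / T
v = 2*pi*9 / 1
v = 18*pi / 1
v = 18*pi m/s

18*pi m/s


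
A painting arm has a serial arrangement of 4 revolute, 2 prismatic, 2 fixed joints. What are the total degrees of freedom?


Given: serial robot with 4 revolute, 2 prismatic, 2 fixed joints
DOF contribution per joint type: revolute=1, prismatic=1, spherical=3, fixed=0
DOF = 4*1 + 2*1 + 2*0
DOF = 6

6


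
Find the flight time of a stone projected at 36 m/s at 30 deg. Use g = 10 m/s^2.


Given: v0 = 36 m/s, theta = 30 deg, g = 10 m/s^2
sin(30) = 1/2
Using T = 2*v0*sin(theta) / g
T = 2*36*1/2 / 10
T = 36 / 10
T = 18/5 s

18/5 s


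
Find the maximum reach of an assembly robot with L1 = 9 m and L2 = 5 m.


Given: L1 = 9 m, L2 = 5 m
For a 2-link planar arm, max reach = L1 + L2 (fully extended)
Max reach = 9 + 5
Max reach = 14 m

14 m


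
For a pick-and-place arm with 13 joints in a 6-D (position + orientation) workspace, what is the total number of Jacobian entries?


Given: task space dimension = 6, joints = 13
Jacobian is a 6 x 13 matrix
Total entries = rows * columns
Total = 6 * 13
Total = 78

78


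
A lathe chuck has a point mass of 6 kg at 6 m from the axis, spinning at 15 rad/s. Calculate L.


Given: m = 6 kg, r = 6 m, omega = 15 rad/s
For a point mass: I = m*r^2
I = 6*6^2 = 6*36 = 216
L = I*omega = 216*15
L = 3240 kg*m^2/s

3240 kg*m^2/s


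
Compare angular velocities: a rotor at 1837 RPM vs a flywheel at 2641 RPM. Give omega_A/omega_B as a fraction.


Given: RPM_A = 1837, RPM_B = 2641
omega = 2*pi*RPM/60, so omega_A/omega_B = RPM_A / RPM_B
omega_A/omega_B = 1837 / 2641
omega_A/omega_B = 1837/2641

1837/2641


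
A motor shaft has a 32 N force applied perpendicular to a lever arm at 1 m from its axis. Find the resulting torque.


Given: F = 32 N, r = 1 m, angle = 90 deg (perpendicular)
Using tau = F * r * sin(90)
sin(90) = 1
tau = 32 * 1 * 1
tau = 32 Nm

32 Nm


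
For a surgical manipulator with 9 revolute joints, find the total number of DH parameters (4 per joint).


Given: 9 joints, 4 DH parameters per joint (d, theta, a, alpha)
Total DH parameters = number_of_joints * 4
Total = 9 * 4
Total = 36

36


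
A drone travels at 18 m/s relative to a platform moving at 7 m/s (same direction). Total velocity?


Given: object velocity = 18 m/s, platform velocity = 7 m/s (same direction)
Using classical velocity addition: v_total = v_object + v_platform
v_total = 18 + 7
v_total = 25 m/s

25 m/s


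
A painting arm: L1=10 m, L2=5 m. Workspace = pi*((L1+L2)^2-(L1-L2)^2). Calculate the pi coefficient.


Given: L1 = 10, L2 = 5
(L1+L2)^2 = (15)^2 = 225
(L1-L2)^2 = (5)^2 = 25
Difference = 225 - 25 = 200
This equals 4*L1*L2 = 4*10*5 = 200
Workspace area = 200*pi

200


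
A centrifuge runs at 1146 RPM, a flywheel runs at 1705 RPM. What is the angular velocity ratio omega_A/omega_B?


Given: RPM_A = 1146, RPM_B = 1705
omega = 2*pi*RPM/60, so omega_A/omega_B = RPM_A / RPM_B
omega_A/omega_B = 1146 / 1705
omega_A/omega_B = 1146/1705

1146/1705


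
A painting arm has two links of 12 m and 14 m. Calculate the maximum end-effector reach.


Given: L1 = 12 m, L2 = 14 m
For a 2-link planar arm, max reach = L1 + L2 (fully extended)
Max reach = 12 + 14
Max reach = 26 m

26 m


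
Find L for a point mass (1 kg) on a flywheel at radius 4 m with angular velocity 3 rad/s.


Given: m = 1 kg, r = 4 m, omega = 3 rad/s
For a point mass: I = m*r^2
I = 1*4^2 = 1*16 = 16
L = I*omega = 16*3
L = 48 kg*m^2/s

48 kg*m^2/s


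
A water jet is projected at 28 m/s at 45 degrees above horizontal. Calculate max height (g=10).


Given: v0 = 28 m/s, theta = 45 deg, g = 10 m/s^2
sin^2(45) = 1/2
Using H = v0^2 * sin^2(theta) / (2*g)
H = 28^2 * 1/2 / (2*10)
H = 784 * 1/2 / 20
H = 392 / 20
H = 98/5 m

98/5 m


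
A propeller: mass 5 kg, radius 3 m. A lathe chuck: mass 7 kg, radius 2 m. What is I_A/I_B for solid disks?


Given: M1=5 kg, R1=3 m, M2=7 kg, R2=2 m
For a disk: I = (1/2)*M*R^2, so I_A/I_B = (M1*R1^2)/(M2*R2^2)
M1*R1^2 = 5*9 = 45
M2*R2^2 = 7*4 = 28
I_A/I_B = 45/28 = 45/28

45/28


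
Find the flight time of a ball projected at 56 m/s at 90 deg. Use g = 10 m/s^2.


Given: v0 = 56 m/s, theta = 90 deg, g = 10 m/s^2
sin(90) = 1
Using T = 2*v0*sin(theta) / g
T = 2*56*1 / 10
T = 112 / 10
T = 56/5 s

56/5 s


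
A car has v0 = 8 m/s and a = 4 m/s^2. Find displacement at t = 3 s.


Given: v0 = 8 m/s, a = 4 m/s^2, t = 3 s
Using s = v0*t + (1/2)*a*t^2
s = 8*3 + (1/2)*4*3^2
s = 24 + (1/2)*36
s = 24 + 18
s = 42

42 m


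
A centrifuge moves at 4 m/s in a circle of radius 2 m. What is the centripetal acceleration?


Given: v = 4 m/s, r = 2 m
Using a_c = v^2 / r
a_c = 4^2 / 2
a_c = 16 / 2
a_c = 8 m/s^2

8 m/s^2


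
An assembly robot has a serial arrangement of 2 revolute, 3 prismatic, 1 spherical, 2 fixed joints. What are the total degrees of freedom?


Given: serial robot with 2 revolute, 3 prismatic, 1 spherical, 2 fixed joints
DOF contribution per joint type: revolute=1, prismatic=1, spherical=3, fixed=0
DOF = 2*1 + 3*1 + 1*3 + 2*0
DOF = 8

8


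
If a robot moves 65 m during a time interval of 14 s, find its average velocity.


Given: distance d = 65 m, time t = 14 s
Using v = d / t
v = 65 / 14
v = 65/14 m/s

65/14 m/s


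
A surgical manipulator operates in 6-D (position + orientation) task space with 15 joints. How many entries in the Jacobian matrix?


Given: task space dimension = 6, joints = 15
Jacobian is a 6 x 15 matrix
Total entries = rows * columns
Total = 6 * 15
Total = 90

90


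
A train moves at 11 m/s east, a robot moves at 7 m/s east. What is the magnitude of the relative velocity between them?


Given: v_A = 11 m/s east, v_B = 7 m/s east
Both move in the same direction; relative speed = |v_A - v_B|
|11 - 7| = |4|
= 4 m/s

4 m/s


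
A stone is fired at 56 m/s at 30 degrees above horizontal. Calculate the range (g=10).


Given: v0 = 56 m/s, theta = 30 deg, g = 10 m/s^2
sin(2*30) = sin(60) = sqrt(3)/2
Using R = v0^2 * sin(2*theta) / g
R = 56^2 * (sqrt(3)/2) / 10
R = 3136 * sqrt(3) / 20
R = 784/5*sqrt(3) m

784/5*sqrt(3) m


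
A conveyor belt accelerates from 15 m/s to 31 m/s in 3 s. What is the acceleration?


Given: initial velocity v0 = 15 m/s, final velocity v = 31 m/s, time t = 3 s
Using a = (v - v0) / t
a = (31 - 15) / 3
a = 16 / 3
a = 16/3 m/s^2

16/3 m/s^2


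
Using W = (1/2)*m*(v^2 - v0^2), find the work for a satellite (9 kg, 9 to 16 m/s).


Given: m = 9 kg, v0 = 9 m/s, v = 16 m/s
Using W = (1/2)*m*(v^2 - v0^2)
v^2 = 16^2 = 256
v0^2 = 9^2 = 81
v^2 - v0^2 = 256 - 81 = 175
W = (1/2)*9*175 = 1575/2 J

1575/2 J


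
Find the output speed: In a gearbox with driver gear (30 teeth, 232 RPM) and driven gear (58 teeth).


Given: N1 = 30 teeth, w1 = 232 RPM, N2 = 58 teeth
Using N1*w1 = N2*w2
w2 = N1*w1 / N2
w2 = 30*232 / 58
w2 = 6960 / 58
w2 = 120 RPM

120 RPM


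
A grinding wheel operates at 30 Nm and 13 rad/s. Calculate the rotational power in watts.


Given: tau = 30 Nm, omega = 13 rad/s
Using P = tau * omega
P = 30 * 13
P = 390 W

390 W


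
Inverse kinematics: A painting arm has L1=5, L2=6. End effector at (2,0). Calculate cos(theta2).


Given: L1 = 5, L2 = 6, target (x, y) = (2, 0)
Using cos(theta2) = (x^2 + y^2 - L1^2 - L2^2) / (2*L1*L2)
x^2 + y^2 = 2^2 + 0 = 4
L1^2 + L2^2 = 25 + 36 = 61
Numerator = 4 - 61 = -57
Denominator = 2*5*6 = 60
cos(theta2) = -57/60 = -19/20

-19/20


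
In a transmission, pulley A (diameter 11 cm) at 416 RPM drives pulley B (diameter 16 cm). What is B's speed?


Given: D1 = 11 cm, w1 = 416 RPM, D2 = 16 cm
Using D1*w1 = D2*w2
w2 = D1*w1 / D2
w2 = 11*416 / 16
w2 = 4576 / 16
w2 = 286 RPM

286 RPM


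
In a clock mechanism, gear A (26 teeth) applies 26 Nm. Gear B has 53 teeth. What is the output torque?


Given: N1 = 26, N2 = 53, T1 = 26 Nm
Using T2/T1 = N2/N1
T2 = T1 * N2 / N1
T2 = 26 * 53 / 26
T2 = 1378 / 26
T2 = 53 Nm

53 Nm


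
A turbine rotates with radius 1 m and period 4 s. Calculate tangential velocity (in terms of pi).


Given: radius r = 1 m, period T = 4 s
Using v = 2*pi*r / T
v = 2*pi*1 / 4
v = 2*pi / 4
v = 1/2*pi m/s

1/2*pi m/s


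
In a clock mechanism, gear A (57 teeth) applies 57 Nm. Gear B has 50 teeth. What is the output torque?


Given: N1 = 57, N2 = 50, T1 = 57 Nm
Using T2/T1 = N2/N1
T2 = T1 * N2 / N1
T2 = 57 * 50 / 57
T2 = 2850 / 57
T2 = 50 Nm

50 Nm


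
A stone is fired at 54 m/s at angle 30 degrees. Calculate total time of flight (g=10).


Given: v0 = 54 m/s, theta = 30 deg, g = 10 m/s^2
sin(30) = 1/2
Using T = 2*v0*sin(theta) / g
T = 2*54*1/2 / 10
T = 54 / 10
T = 27/5 s

27/5 s


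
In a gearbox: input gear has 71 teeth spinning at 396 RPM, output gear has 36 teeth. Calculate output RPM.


Given: N1 = 71 teeth, w1 = 396 RPM, N2 = 36 teeth
Using N1*w1 = N2*w2
w2 = N1*w1 / N2
w2 = 71*396 / 36
w2 = 28116 / 36
w2 = 781 RPM

781 RPM


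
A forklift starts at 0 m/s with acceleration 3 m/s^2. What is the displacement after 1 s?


Given: v0 = 0 m/s, a = 3 m/s^2, t = 1 s
Using s = v0*t + (1/2)*a*t^2
s = 0*1 + (1/2)*3*1^2
s = 0 + (1/2)*3
s = 0 + 3/2
s = 3/2

3/2 m


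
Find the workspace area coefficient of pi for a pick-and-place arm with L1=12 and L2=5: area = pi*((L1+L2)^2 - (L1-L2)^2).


Given: L1 = 12, L2 = 5
(L1+L2)^2 = (17)^2 = 289
(L1-L2)^2 = (7)^2 = 49
Difference = 289 - 49 = 240
This equals 4*L1*L2 = 4*12*5 = 240
Workspace area = 240*pi

240


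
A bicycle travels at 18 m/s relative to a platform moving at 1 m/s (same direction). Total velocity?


Given: object velocity = 18 m/s, platform velocity = 1 m/s (same direction)
Using classical velocity addition: v_total = v_object + v_platform
v_total = 18 + 1
v_total = 19 m/s

19 m/s


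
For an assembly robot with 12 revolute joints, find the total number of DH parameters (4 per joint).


Given: 12 joints, 4 DH parameters per joint (d, theta, a, alpha)
Total DH parameters = number_of_joints * 4
Total = 12 * 4
Total = 48

48


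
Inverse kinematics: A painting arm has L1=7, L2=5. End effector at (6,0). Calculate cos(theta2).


Given: L1 = 7, L2 = 5, target (x, y) = (6, 0)
Using cos(theta2) = (x^2 + y^2 - L1^2 - L2^2) / (2*L1*L2)
x^2 + y^2 = 6^2 + 0 = 36
L1^2 + L2^2 = 49 + 25 = 74
Numerator = 36 - 74 = -38
Denominator = 2*7*5 = 70
cos(theta2) = -38/70 = -19/35

-19/35


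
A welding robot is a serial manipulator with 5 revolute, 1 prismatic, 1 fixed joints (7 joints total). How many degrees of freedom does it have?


Given: serial robot with 5 revolute, 1 prismatic, 1 fixed joints
DOF contribution per joint type: revolute=1, prismatic=1, spherical=3, fixed=0
DOF = 5*1 + 1*1 + 1*0
DOF = 6

6


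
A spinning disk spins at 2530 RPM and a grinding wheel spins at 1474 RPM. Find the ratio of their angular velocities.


Given: RPM_A = 2530, RPM_B = 1474
omega = 2*pi*RPM/60, so omega_A/omega_B = RPM_A / RPM_B
omega_A/omega_B = 2530 / 1474
omega_A/omega_B = 115/67

115/67


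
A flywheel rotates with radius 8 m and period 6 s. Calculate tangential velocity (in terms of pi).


Given: radius r = 8 m, period T = 6 s
Using v = 2*pi*r / T
v = 2*pi*8 / 6
v = 16*pi / 6
v = 8/3*pi m/s

8/3*pi m/s


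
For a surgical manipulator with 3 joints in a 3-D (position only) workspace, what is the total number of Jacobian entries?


Given: task space dimension = 3, joints = 3
Jacobian is a 3 x 3 matrix
Total entries = rows * columns
Total = 3 * 3
Total = 9

9


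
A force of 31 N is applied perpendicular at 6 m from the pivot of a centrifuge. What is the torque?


Given: F = 31 N, r = 6 m, angle = 90 deg (perpendicular)
Using tau = F * r * sin(90)
sin(90) = 1
tau = 31 * 6 * 1
tau = 186 Nm

186 Nm


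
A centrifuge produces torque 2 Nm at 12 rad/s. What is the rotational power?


Given: tau = 2 Nm, omega = 12 rad/s
Using P = tau * omega
P = 2 * 12
P = 24 W

24 W


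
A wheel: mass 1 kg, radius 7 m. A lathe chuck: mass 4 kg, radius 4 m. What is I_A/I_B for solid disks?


Given: M1=1 kg, R1=7 m, M2=4 kg, R2=4 m
For a disk: I = (1/2)*M*R^2, so I_A/I_B = (M1*R1^2)/(M2*R2^2)
M1*R1^2 = 1*49 = 49
M2*R2^2 = 4*16 = 64
I_A/I_B = 49/64 = 49/64

49/64


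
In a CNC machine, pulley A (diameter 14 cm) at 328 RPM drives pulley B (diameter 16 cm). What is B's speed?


Given: D1 = 14 cm, w1 = 328 RPM, D2 = 16 cm
Using D1*w1 = D2*w2
w2 = D1*w1 / D2
w2 = 14*328 / 16
w2 = 4592 / 16
w2 = 287 RPM

287 RPM


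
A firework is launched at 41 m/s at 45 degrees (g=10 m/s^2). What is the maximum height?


Given: v0 = 41 m/s, theta = 45 deg, g = 10 m/s^2
sin^2(45) = 1/2
Using H = v0^2 * sin^2(theta) / (2*g)
H = 41^2 * 1/2 / (2*10)
H = 1681 * 1/2 / 20
H = 1681/2 / 20
H = 1681/40 m

1681/40 m


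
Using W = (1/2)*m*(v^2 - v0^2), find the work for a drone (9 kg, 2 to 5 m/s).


Given: m = 9 kg, v0 = 2 m/s, v = 5 m/s
Using W = (1/2)*m*(v^2 - v0^2)
v^2 = 5^2 = 25
v0^2 = 2^2 = 4
v^2 - v0^2 = 25 - 4 = 21
W = (1/2)*9*21 = 189/2 J

189/2 J


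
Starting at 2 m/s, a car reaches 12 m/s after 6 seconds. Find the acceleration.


Given: initial velocity v0 = 2 m/s, final velocity v = 12 m/s, time t = 6 s
Using a = (v - v0) / t
a = (12 - 2) / 6
a = 10 / 6
a = 5/3 m/s^2

5/3 m/s^2


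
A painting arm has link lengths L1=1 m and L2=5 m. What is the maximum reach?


Given: L1 = 1 m, L2 = 5 m
For a 2-link planar arm, max reach = L1 + L2 (fully extended)
Max reach = 1 + 5
Max reach = 6 m

6 m


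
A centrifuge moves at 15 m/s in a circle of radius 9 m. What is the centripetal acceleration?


Given: v = 15 m/s, r = 9 m
Using a_c = v^2 / r
a_c = 15^2 / 9
a_c = 225 / 9
a_c = 25 m/s^2

25 m/s^2


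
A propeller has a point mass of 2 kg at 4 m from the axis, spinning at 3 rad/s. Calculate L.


Given: m = 2 kg, r = 4 m, omega = 3 rad/s
For a point mass: I = m*r^2
I = 2*4^2 = 2*16 = 32
L = I*omega = 32*3
L = 96 kg*m^2/s

96 kg*m^2/s


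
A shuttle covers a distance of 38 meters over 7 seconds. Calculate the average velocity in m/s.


Given: distance d = 38 m, time t = 7 s
Using v = d / t
v = 38 / 7
v = 38/7 m/s

38/7 m/s


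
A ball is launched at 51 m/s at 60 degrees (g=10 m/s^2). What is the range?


Given: v0 = 51 m/s, theta = 60 deg, g = 10 m/s^2
sin(2*60) = sin(120) = sqrt(3)/2
Using R = v0^2 * sin(2*theta) / g
R = 51^2 * (sqrt(3)/2) / 10
R = 2601 * sqrt(3) / 20
R = 2601/20*sqrt(3) m

2601/20*sqrt(3) m


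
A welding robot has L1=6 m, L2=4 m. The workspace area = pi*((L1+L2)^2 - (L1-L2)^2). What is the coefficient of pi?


Given: L1 = 6, L2 = 4
(L1+L2)^2 = (10)^2 = 100
(L1-L2)^2 = (2)^2 = 4
Difference = 100 - 4 = 96
This equals 4*L1*L2 = 4*6*4 = 96
Workspace area = 96*pi

96


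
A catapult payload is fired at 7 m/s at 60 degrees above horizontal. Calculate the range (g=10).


Given: v0 = 7 m/s, theta = 60 deg, g = 10 m/s^2
sin(2*60) = sin(120) = sqrt(3)/2
Using R = v0^2 * sin(2*theta) / g
R = 7^2 * (sqrt(3)/2) / 10
R = 49 * sqrt(3) / 20
R = 49/20*sqrt(3) m

49/20*sqrt(3) m


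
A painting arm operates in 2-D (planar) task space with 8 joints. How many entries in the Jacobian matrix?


Given: task space dimension = 2, joints = 8
Jacobian is a 2 x 8 matrix
Total entries = rows * columns
Total = 2 * 8
Total = 16

16


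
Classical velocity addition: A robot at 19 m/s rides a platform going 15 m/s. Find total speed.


Given: object velocity = 19 m/s, platform velocity = 15 m/s (same direction)
Using classical velocity addition: v_total = v_object + v_platform
v_total = 19 + 15
v_total = 34 m/s

34 m/s


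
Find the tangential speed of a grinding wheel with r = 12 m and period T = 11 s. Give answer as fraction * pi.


Given: radius r = 12 m, period T = 11 s
Using v = 2*pi*r / T
v = 2*pi*12 / 11
v = 24*pi / 11
v = 24/11*pi m/s

24/11*pi m/s


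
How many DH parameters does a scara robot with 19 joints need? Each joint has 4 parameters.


Given: 19 joints, 4 DH parameters per joint (d, theta, a, alpha)
Total DH parameters = number_of_joints * 4
Total = 19 * 4
Total = 76

76


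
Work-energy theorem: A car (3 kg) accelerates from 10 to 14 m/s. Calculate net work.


Given: m = 3 kg, v0 = 10 m/s, v = 14 m/s
Using W = (1/2)*m*(v^2 - v0^2)
v^2 = 14^2 = 196
v0^2 = 10^2 = 100
v^2 - v0^2 = 196 - 100 = 96
W = (1/2)*3*96 = 144 J

144 J


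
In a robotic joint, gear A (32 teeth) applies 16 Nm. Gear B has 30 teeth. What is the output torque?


Given: N1 = 32, N2 = 30, T1 = 16 Nm
Using T2/T1 = N2/N1
T2 = T1 * N2 / N1
T2 = 16 * 30 / 32
T2 = 480 / 32
T2 = 15 Nm

15 Nm


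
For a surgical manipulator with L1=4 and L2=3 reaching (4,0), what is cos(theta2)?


Given: L1 = 4, L2 = 3, target (x, y) = (4, 0)
Using cos(theta2) = (x^2 + y^2 - L1^2 - L2^2) / (2*L1*L2)
x^2 + y^2 = 4^2 + 0 = 16
L1^2 + L2^2 = 16 + 9 = 25
Numerator = 16 - 25 = -9
Denominator = 2*4*3 = 24
cos(theta2) = -9/24 = -3/8

-3/8


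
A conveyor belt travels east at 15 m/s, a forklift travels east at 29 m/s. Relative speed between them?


Given: v_A = 15 m/s east, v_B = 29 m/s east
Both move in the same direction; relative speed = |v_A - v_B|
|15 - 29| = |-14|
= 14 m/s

14 m/s


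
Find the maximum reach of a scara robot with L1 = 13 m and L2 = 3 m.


Given: L1 = 13 m, L2 = 3 m
For a 2-link planar arm, max reach = L1 + L2 (fully extended)
Max reach = 13 + 3
Max reach = 16 m

16 m


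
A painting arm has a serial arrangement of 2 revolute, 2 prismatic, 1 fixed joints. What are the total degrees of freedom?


Given: serial robot with 2 revolute, 2 prismatic, 1 fixed joints
DOF contribution per joint type: revolute=1, prismatic=1, spherical=3, fixed=0
DOF = 2*1 + 2*1 + 1*0
DOF = 4

4


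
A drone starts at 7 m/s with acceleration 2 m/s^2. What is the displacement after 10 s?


Given: v0 = 7 m/s, a = 2 m/s^2, t = 10 s
Using s = v0*t + (1/2)*a*t^2
s = 7*10 + (1/2)*2*10^2
s = 70 + (1/2)*200
s = 70 + 100
s = 170

170 m


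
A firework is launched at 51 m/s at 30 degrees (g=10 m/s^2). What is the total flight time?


Given: v0 = 51 m/s, theta = 30 deg, g = 10 m/s^2
sin(30) = 1/2
Using T = 2*v0*sin(theta) / g
T = 2*51*1/2 / 10
T = 51 / 10
T = 51/10 s

51/10 s


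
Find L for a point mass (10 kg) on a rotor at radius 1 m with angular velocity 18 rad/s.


Given: m = 10 kg, r = 1 m, omega = 18 rad/s
For a point mass: I = m*r^2
I = 10*1^2 = 10*1 = 10
L = I*omega = 10*18
L = 180 kg*m^2/s

180 kg*m^2/s


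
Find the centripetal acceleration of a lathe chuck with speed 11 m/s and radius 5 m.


Given: v = 11 m/s, r = 5 m
Using a_c = v^2 / r
a_c = 11^2 / 5
a_c = 121 / 5
a_c = 121/5 m/s^2

121/5 m/s^2


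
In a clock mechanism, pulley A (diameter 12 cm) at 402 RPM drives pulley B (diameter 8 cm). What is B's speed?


Given: D1 = 12 cm, w1 = 402 RPM, D2 = 8 cm
Using D1*w1 = D2*w2
w2 = D1*w1 / D2
w2 = 12*402 / 8
w2 = 4824 / 8
w2 = 603 RPM

603 RPM


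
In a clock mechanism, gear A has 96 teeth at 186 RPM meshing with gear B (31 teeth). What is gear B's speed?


Given: N1 = 96 teeth, w1 = 186 RPM, N2 = 31 teeth
Using N1*w1 = N2*w2
w2 = N1*w1 / N2
w2 = 96*186 / 31
w2 = 17856 / 31
w2 = 576 RPM

576 RPM


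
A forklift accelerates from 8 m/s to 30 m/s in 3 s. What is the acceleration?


Given: initial velocity v0 = 8 m/s, final velocity v = 30 m/s, time t = 3 s
Using a = (v - v0) / t
a = (30 - 8) / 3
a = 22 / 3
a = 22/3 m/s^2

22/3 m/s^2


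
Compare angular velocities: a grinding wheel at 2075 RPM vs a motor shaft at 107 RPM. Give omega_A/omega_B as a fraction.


Given: RPM_A = 2075, RPM_B = 107
omega = 2*pi*RPM/60, so omega_A/omega_B = RPM_A / RPM_B
omega_A/omega_B = 2075 / 107
omega_A/omega_B = 2075/107

2075/107


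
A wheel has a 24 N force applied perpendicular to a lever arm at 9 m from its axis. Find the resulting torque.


Given: F = 24 N, r = 9 m, angle = 90 deg (perpendicular)
Using tau = F * r * sin(90)
sin(90) = 1
tau = 24 * 9 * 1
tau = 216 Nm

216 Nm


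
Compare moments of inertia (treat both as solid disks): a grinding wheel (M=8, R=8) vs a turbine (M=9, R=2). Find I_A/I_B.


Given: M1=8 kg, R1=8 m, M2=9 kg, R2=2 m
For a disk: I = (1/2)*M*R^2, so I_A/I_B = (M1*R1^2)/(M2*R2^2)
M1*R1^2 = 8*64 = 512
M2*R2^2 = 9*4 = 36
I_A/I_B = 512/36 = 128/9

128/9


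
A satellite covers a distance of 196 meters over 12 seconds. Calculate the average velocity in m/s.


Given: distance d = 196 m, time t = 12 s
Using v = d / t
v = 196 / 12
v = 49/3 m/s

49/3 m/s


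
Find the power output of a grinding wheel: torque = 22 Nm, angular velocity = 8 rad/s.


Given: tau = 22 Nm, omega = 8 rad/s
Using P = tau * omega
P = 22 * 8
P = 176 W

176 W


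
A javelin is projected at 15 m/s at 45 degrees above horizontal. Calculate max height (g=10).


Given: v0 = 15 m/s, theta = 45 deg, g = 10 m/s^2
sin^2(45) = 1/2
Using H = v0^2 * sin^2(theta) / (2*g)
H = 15^2 * 1/2 / (2*10)
H = 225 * 1/2 / 20
H = 225/2 / 20
H = 45/8 m

45/8 m


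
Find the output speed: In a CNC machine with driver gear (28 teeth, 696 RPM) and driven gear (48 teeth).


Given: N1 = 28 teeth, w1 = 696 RPM, N2 = 48 teeth
Using N1*w1 = N2*w2
w2 = N1*w1 / N2
w2 = 28*696 / 48
w2 = 19488 / 48
w2 = 406 RPM

406 RPM


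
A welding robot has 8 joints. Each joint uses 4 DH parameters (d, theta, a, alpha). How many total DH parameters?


Given: 8 joints, 4 DH parameters per joint (d, theta, a, alpha)
Total DH parameters = number_of_joints * 4
Total = 8 * 4
Total = 32

32


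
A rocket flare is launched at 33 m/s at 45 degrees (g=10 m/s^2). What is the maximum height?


Given: v0 = 33 m/s, theta = 45 deg, g = 10 m/s^2
sin^2(45) = 1/2
Using H = v0^2 * sin^2(theta) / (2*g)
H = 33^2 * 1/2 / (2*10)
H = 1089 * 1/2 / 20
H = 1089/2 / 20
H = 1089/40 m

1089/40 m


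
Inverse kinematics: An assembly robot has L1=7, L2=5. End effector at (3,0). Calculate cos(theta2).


Given: L1 = 7, L2 = 5, target (x, y) = (3, 0)
Using cos(theta2) = (x^2 + y^2 - L1^2 - L2^2) / (2*L1*L2)
x^2 + y^2 = 3^2 + 0 = 9
L1^2 + L2^2 = 49 + 25 = 74
Numerator = 9 - 74 = -65
Denominator = 2*7*5 = 70
cos(theta2) = -65/70 = -13/14

-13/14


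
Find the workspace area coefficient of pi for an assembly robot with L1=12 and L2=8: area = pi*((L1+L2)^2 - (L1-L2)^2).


Given: L1 = 12, L2 = 8
(L1+L2)^2 = (20)^2 = 400
(L1-L2)^2 = (4)^2 = 16
Difference = 400 - 16 = 384
This equals 4*L1*L2 = 4*12*8 = 384
Workspace area = 384*pi

384


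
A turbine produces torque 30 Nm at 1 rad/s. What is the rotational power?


Given: tau = 30 Nm, omega = 1 rad/s
Using P = tau * omega
P = 30 * 1
P = 30 W

30 W


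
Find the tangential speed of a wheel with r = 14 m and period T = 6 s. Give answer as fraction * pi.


Given: radius r = 14 m, period T = 6 s
Using v = 2*pi*r / T
v = 2*pi*14 / 6
v = 28*pi / 6
v = 14/3*pi m/s

14/3*pi m/s


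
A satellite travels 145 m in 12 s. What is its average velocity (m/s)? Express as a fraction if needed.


Given: distance d = 145 m, time t = 12 s
Using v = d / t
v = 145 / 12
v = 145/12 m/s

145/12 m/s


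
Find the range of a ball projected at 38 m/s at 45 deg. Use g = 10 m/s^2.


Given: v0 = 38 m/s, theta = 45 deg, g = 10 m/s^2
sin(2*45) = sin(90) = 1
Using R = v0^2 * sin(2*theta) / g
R = 38^2 * 1 / 10
R = 1444 / 10
R = 722/5 m

722/5 m


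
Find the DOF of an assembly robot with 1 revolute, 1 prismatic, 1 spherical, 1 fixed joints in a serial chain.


Given: serial robot with 1 revolute, 1 prismatic, 1 spherical, 1 fixed joints
DOF contribution per joint type: revolute=1, prismatic=1, spherical=3, fixed=0
DOF = 1*1 + 1*1 + 1*3 + 1*0
DOF = 5

5


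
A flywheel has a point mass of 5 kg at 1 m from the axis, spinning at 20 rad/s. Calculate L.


Given: m = 5 kg, r = 1 m, omega = 20 rad/s
For a point mass: I = m*r^2
I = 5*1^2 = 5*1 = 5
L = I*omega = 5*20
L = 100 kg*m^2/s

100 kg*m^2/s


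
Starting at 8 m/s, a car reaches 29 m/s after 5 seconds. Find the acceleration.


Given: initial velocity v0 = 8 m/s, final velocity v = 29 m/s, time t = 5 s
Using a = (v - v0) / t
a = (29 - 8) / 5
a = 21 / 5
a = 21/5 m/s^2

21/5 m/s^2


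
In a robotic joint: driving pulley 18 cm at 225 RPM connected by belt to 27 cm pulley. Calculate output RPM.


Given: D1 = 18 cm, w1 = 225 RPM, D2 = 27 cm
Using D1*w1 = D2*w2
w2 = D1*w1 / D2
w2 = 18*225 / 27
w2 = 4050 / 27
w2 = 150 RPM

150 RPM


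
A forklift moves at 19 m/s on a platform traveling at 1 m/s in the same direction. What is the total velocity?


Given: object velocity = 19 m/s, platform velocity = 1 m/s (same direction)
Using classical velocity addition: v_total = v_object + v_platform
v_total = 19 + 1
v_total = 20 m/s

20 m/s


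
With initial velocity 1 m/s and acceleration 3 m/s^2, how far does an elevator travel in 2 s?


Given: v0 = 1 m/s, a = 3 m/s^2, t = 2 s
Using s = v0*t + (1/2)*a*t^2
s = 1*2 + (1/2)*3*2^2
s = 2 + (1/2)*12
s = 2 + 6
s = 8

8 m


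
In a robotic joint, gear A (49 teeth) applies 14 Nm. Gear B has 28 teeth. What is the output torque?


Given: N1 = 49, N2 = 28, T1 = 14 Nm
Using T2/T1 = N2/N1
T2 = T1 * N2 / N1
T2 = 14 * 28 / 49
T2 = 392 / 49
T2 = 8 Nm

8 Nm


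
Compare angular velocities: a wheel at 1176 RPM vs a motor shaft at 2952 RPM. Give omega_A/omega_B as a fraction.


Given: RPM_A = 1176, RPM_B = 2952
omega = 2*pi*RPM/60, so omega_A/omega_B = RPM_A / RPM_B
omega_A/omega_B = 1176 / 2952
omega_A/omega_B = 49/123

49/123


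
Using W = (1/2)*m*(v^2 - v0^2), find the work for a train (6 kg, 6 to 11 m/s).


Given: m = 6 kg, v0 = 6 m/s, v = 11 m/s
Using W = (1/2)*m*(v^2 - v0^2)
v^2 = 11^2 = 121
v0^2 = 6^2 = 36
v^2 - v0^2 = 121 - 36 = 85
W = (1/2)*6*85 = 255 J

255 J


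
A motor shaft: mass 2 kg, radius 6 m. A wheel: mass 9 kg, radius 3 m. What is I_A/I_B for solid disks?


Given: M1=2 kg, R1=6 m, M2=9 kg, R2=3 m
For a disk: I = (1/2)*M*R^2, so I_A/I_B = (M1*R1^2)/(M2*R2^2)
M1*R1^2 = 2*36 = 72
M2*R2^2 = 9*9 = 81
I_A/I_B = 72/81 = 8/9

8/9


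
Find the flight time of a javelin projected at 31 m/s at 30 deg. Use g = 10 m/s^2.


Given: v0 = 31 m/s, theta = 30 deg, g = 10 m/s^2
sin(30) = 1/2
Using T = 2*v0*sin(theta) / g
T = 2*31*1/2 / 10
T = 31 / 10
T = 31/10 s

31/10 s


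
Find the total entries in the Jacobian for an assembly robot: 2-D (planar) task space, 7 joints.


Given: task space dimension = 2, joints = 7
Jacobian is a 2 x 7 matrix
Total entries = rows * columns
Total = 2 * 7
Total = 14

14


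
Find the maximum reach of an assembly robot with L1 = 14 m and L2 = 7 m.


Given: L1 = 14 m, L2 = 7 m
For a 2-link planar arm, max reach = L1 + L2 (fully extended)
Max reach = 14 + 7
Max reach = 21 m

21 m


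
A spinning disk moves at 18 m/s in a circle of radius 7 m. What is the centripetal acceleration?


Given: v = 18 m/s, r = 7 m
Using a_c = v^2 / r
a_c = 18^2 / 7
a_c = 324 / 7
a_c = 324/7 m/s^2

324/7 m/s^2


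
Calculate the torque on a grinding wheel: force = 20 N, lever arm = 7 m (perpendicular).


Given: F = 20 N, r = 7 m, angle = 90 deg (perpendicular)
Using tau = F * r * sin(90)
sin(90) = 1
tau = 20 * 7 * 1
tau = 140 Nm

140 Nm


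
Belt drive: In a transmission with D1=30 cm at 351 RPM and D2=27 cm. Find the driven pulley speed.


Given: D1 = 30 cm, w1 = 351 RPM, D2 = 27 cm
Using D1*w1 = D2*w2
w2 = D1*w1 / D2
w2 = 30*351 / 27
w2 = 10530 / 27
w2 = 390 RPM

390 RPM


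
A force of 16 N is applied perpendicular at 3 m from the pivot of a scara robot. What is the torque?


Given: F = 16 N, r = 3 m, angle = 90 deg (perpendicular)
Using tau = F * r * sin(90)
sin(90) = 1
tau = 16 * 3 * 1
tau = 48 Nm

48 Nm


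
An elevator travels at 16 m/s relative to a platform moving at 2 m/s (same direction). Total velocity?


Given: object velocity = 16 m/s, platform velocity = 2 m/s (same direction)
Using classical velocity addition: v_total = v_object + v_platform
v_total = 16 + 2
v_total = 18 m/s

18 m/s


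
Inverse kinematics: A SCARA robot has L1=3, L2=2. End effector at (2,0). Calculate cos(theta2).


Given: L1 = 3, L2 = 2, target (x, y) = (2, 0)
Using cos(theta2) = (x^2 + y^2 - L1^2 - L2^2) / (2*L1*L2)
x^2 + y^2 = 2^2 + 0 = 4
L1^2 + L2^2 = 9 + 4 = 13
Numerator = 4 - 13 = -9
Denominator = 2*3*2 = 12
cos(theta2) = -9/12 = -3/4

-3/4


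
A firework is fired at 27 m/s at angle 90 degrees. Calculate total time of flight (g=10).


Given: v0 = 27 m/s, theta = 90 deg, g = 10 m/s^2
sin(90) = 1
Using T = 2*v0*sin(theta) / g
T = 2*27*1 / 10
T = 54 / 10
T = 27/5 s

27/5 s


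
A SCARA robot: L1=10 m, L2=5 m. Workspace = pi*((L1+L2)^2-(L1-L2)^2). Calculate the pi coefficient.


Given: L1 = 10, L2 = 5
(L1+L2)^2 = (15)^2 = 225
(L1-L2)^2 = (5)^2 = 25
Difference = 225 - 25 = 200
This equals 4*L1*L2 = 4*10*5 = 200
Workspace area = 200*pi

200


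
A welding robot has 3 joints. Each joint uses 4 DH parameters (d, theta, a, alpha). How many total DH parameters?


Given: 3 joints, 4 DH parameters per joint (d, theta, a, alpha)
Total DH parameters = number_of_joints * 4
Total = 3 * 4
Total = 12

12


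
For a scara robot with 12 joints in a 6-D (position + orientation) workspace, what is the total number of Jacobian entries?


Given: task space dimension = 6, joints = 12
Jacobian is a 6 x 12 matrix
Total entries = rows * columns
Total = 6 * 12
Total = 72

72


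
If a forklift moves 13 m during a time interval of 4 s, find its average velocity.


Given: distance d = 13 m, time t = 4 s
Using v = d / t
v = 13 / 4
v = 13/4 m/s

13/4 m/s


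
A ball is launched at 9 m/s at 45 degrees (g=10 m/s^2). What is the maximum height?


Given: v0 = 9 m/s, theta = 45 deg, g = 10 m/s^2
sin^2(45) = 1/2
Using H = v0^2 * sin^2(theta) / (2*g)
H = 9^2 * 1/2 / (2*10)
H = 81 * 1/2 / 20
H = 81/2 / 20
H = 81/40 m

81/40 m


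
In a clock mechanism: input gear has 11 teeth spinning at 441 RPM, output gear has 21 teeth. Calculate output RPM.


Given: N1 = 11 teeth, w1 = 441 RPM, N2 = 21 teeth
Using N1*w1 = N2*w2
w2 = N1*w1 / N2
w2 = 11*441 / 21
w2 = 4851 / 21
w2 = 231 RPM

231 RPM


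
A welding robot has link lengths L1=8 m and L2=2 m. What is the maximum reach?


Given: L1 = 8 m, L2 = 2 m
For a 2-link planar arm, max reach = L1 + L2 (fully extended)
Max reach = 8 + 2
Max reach = 10 m

10 m


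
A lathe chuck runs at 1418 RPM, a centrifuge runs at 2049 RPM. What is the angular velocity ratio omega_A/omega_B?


Given: RPM_A = 1418, RPM_B = 2049
omega = 2*pi*RPM/60, so omega_A/omega_B = RPM_A / RPM_B
omega_A/omega_B = 1418 / 2049
omega_A/omega_B = 1418/2049

1418/2049


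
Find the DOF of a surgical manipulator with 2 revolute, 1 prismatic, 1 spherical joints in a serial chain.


Given: serial robot with 2 revolute, 1 prismatic, 1 spherical joints
DOF contribution per joint type: revolute=1, prismatic=1, spherical=3, fixed=0
DOF = 2*1 + 1*1 + 1*3
DOF = 6

6


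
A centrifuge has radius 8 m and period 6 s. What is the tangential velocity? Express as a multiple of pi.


Given: radius r = 8 m, period T = 6 s
Using v = 2*pi*r / T
v = 2*pi*8 / 6
v = 16*pi / 6
v = 8/3*pi m/s

8/3*pi m/s


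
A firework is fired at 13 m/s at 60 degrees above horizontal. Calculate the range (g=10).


Given: v0 = 13 m/s, theta = 60 deg, g = 10 m/s^2
sin(2*60) = sin(120) = sqrt(3)/2
Using R = v0^2 * sin(2*theta) / g
R = 13^2 * (sqrt(3)/2) / 10
R = 169 * sqrt(3) / 20
R = 169/20*sqrt(3) m

169/20*sqrt(3) m


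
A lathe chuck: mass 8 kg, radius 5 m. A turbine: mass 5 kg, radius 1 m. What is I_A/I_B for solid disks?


Given: M1=8 kg, R1=5 m, M2=5 kg, R2=1 m
For a disk: I = (1/2)*M*R^2, so I_A/I_B = (M1*R1^2)/(M2*R2^2)
M1*R1^2 = 8*25 = 200
M2*R2^2 = 5*1 = 5
I_A/I_B = 200/5 = 40

40


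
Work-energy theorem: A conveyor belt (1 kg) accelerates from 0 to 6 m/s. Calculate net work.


Given: m = 1 kg, v0 = 0 m/s, v = 6 m/s
Using W = (1/2)*m*(v^2 - v0^2)
v^2 = 6^2 = 36
v0^2 = 0^2 = 0
v^2 - v0^2 = 36 - 0 = 36
W = (1/2)*1*36 = 18 J

18 J


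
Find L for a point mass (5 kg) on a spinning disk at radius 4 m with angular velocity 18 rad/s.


Given: m = 5 kg, r = 4 m, omega = 18 rad/s
For a point mass: I = m*r^2
I = 5*4^2 = 5*16 = 80
L = I*omega = 80*18
L = 1440 kg*m^2/s

1440 kg*m^2/s


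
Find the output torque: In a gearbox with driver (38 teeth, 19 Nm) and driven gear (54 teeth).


Given: N1 = 38, N2 = 54, T1 = 19 Nm
Using T2/T1 = N2/N1
T2 = T1 * N2 / N1
T2 = 19 * 54 / 38
T2 = 1026 / 38
T2 = 27 Nm

27 Nm


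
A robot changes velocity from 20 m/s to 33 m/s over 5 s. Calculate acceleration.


Given: initial velocity v0 = 20 m/s, final velocity v = 33 m/s, time t = 5 s
Using a = (v - v0) / t
a = (33 - 20) / 5
a = 13 / 5
a = 13/5 m/s^2

13/5 m/s^2


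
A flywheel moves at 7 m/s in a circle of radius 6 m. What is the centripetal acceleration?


Given: v = 7 m/s, r = 6 m
Using a_c = v^2 / r
a_c = 7^2 / 6
a_c = 49 / 6
a_c = 49/6 m/s^2

49/6 m/s^2


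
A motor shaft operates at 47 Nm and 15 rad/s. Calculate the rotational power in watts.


Given: tau = 47 Nm, omega = 15 rad/s
Using P = tau * omega
P = 47 * 15
P = 705 W

705 W


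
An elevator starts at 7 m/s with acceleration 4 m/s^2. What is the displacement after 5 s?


Given: v0 = 7 m/s, a = 4 m/s^2, t = 5 s
Using s = v0*t + (1/2)*a*t^2
s = 7*5 + (1/2)*4*5^2
s = 35 + (1/2)*100
s = 35 + 50
s = 85

85 m


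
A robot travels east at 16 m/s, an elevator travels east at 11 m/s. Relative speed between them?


Given: v_A = 16 m/s east, v_B = 11 m/s east
Both move in the same direction; relative speed = |v_A - v_B|
|16 - 11| = |5|
= 5 m/s

5 m/s


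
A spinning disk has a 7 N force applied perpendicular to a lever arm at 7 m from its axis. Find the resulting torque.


Given: F = 7 N, r = 7 m, angle = 90 deg (perpendicular)
Using tau = F * r * sin(90)
sin(90) = 1
tau = 7 * 7 * 1
tau = 49 Nm

49 Nm


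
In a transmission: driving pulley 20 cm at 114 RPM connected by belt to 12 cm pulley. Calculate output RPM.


Given: D1 = 20 cm, w1 = 114 RPM, D2 = 12 cm
Using D1*w1 = D2*w2
w2 = D1*w1 / D2
w2 = 20*114 / 12
w2 = 2280 / 12
w2 = 190 RPM

190 RPM


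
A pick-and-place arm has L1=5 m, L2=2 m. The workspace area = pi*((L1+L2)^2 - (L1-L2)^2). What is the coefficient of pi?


Given: L1 = 5, L2 = 2
(L1+L2)^2 = (7)^2 = 49
(L1-L2)^2 = (3)^2 = 9
Difference = 49 - 9 = 40
This equals 4*L1*L2 = 4*5*2 = 40
Workspace area = 40*pi

40


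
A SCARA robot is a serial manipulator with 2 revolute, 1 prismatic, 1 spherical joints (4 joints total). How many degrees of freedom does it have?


Given: serial robot with 2 revolute, 1 prismatic, 1 spherical joints
DOF contribution per joint type: revolute=1, prismatic=1, spherical=3, fixed=0
DOF = 2*1 + 1*1 + 1*3
DOF = 6

6


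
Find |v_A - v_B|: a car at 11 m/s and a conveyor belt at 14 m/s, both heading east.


Given: v_A = 11 m/s east, v_B = 14 m/s east
Both move in the same direction; relative speed = |v_A - v_B|
|11 - 14| = |-3|
= 3 m/s

3 m/s


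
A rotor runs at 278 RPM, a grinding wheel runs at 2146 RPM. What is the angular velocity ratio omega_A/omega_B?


Given: RPM_A = 278, RPM_B = 2146
omega = 2*pi*RPM/60, so omega_A/omega_B = RPM_A / RPM_B
omega_A/omega_B = 278 / 2146
omega_A/omega_B = 139/1073

139/1073


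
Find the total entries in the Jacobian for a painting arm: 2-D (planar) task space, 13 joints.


Given: task space dimension = 2, joints = 13
Jacobian is a 2 x 13 matrix
Total entries = rows * columns
Total = 2 * 13
Total = 26

26


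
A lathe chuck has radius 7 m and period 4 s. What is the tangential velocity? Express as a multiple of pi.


Given: radius r = 7 m, period T = 4 s
Using v = 2*pi*r / T
v = 2*pi*7 / 4
v = 14*pi / 4
v = 7/2*pi m/s

7/2*pi m/s


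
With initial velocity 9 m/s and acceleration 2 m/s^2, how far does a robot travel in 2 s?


Given: v0 = 9 m/s, a = 2 m/s^2, t = 2 s
Using s = v0*t + (1/2)*a*t^2
s = 9*2 + (1/2)*2*2^2
s = 18 + (1/2)*8
s = 18 + 4
s = 22

22 m


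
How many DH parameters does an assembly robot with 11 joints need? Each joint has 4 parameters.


Given: 11 joints, 4 DH parameters per joint (d, theta, a, alpha)
Total DH parameters = number_of_joints * 4
Total = 11 * 4
Total = 44

44


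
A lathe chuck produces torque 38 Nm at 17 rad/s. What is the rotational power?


Given: tau = 38 Nm, omega = 17 rad/s
Using P = tau * omega
P = 38 * 17
P = 646 W

646 W


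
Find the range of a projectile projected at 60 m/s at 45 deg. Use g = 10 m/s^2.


Given: v0 = 60 m/s, theta = 45 deg, g = 10 m/s^2
sin(2*45) = sin(90) = 1
Using R = v0^2 * sin(2*theta) / g
R = 60^2 * 1 / 10
R = 3600 / 10
R = 360 m

360 m


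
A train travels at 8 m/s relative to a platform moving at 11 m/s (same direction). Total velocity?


Given: object velocity = 8 m/s, platform velocity = 11 m/s (same direction)
Using classical velocity addition: v_total = v_object + v_platform
v_total = 8 + 11
v_total = 19 m/s

19 m/s


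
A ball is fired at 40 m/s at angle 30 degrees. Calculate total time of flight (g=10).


Given: v0 = 40 m/s, theta = 30 deg, g = 10 m/s^2
sin(30) = 1/2
Using T = 2*v0*sin(theta) / g
T = 2*40*1/2 / 10
T = 40 / 10
T = 4 s

4 s


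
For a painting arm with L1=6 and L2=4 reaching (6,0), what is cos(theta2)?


Given: L1 = 6, L2 = 4, target (x, y) = (6, 0)
Using cos(theta2) = (x^2 + y^2 - L1^2 - L2^2) / (2*L1*L2)
x^2 + y^2 = 6^2 + 0 = 36
L1^2 + L2^2 = 36 + 16 = 52
Numerator = 36 - 52 = -16
Denominator = 2*6*4 = 48
cos(theta2) = -16/48 = -1/3

-1/3


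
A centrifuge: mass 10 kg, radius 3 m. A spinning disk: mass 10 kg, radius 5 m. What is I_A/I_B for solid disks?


Given: M1=10 kg, R1=3 m, M2=10 kg, R2=5 m
For a disk: I = (1/2)*M*R^2, so I_A/I_B = (M1*R1^2)/(M2*R2^2)
M1*R1^2 = 10*9 = 90
M2*R2^2 = 10*25 = 250
I_A/I_B = 90/250 = 9/25

9/25


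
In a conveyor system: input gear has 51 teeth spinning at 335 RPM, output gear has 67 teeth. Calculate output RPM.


Given: N1 = 51 teeth, w1 = 335 RPM, N2 = 67 teeth
Using N1*w1 = N2*w2
w2 = N1*w1 / N2
w2 = 51*335 / 67
w2 = 17085 / 67
w2 = 255 RPM

255 RPM


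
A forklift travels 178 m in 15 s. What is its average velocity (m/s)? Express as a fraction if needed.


Given: distance d = 178 m, time t = 15 s
Using v = d / t
v = 178 / 15
v = 178/15 m/s

178/15 m/s
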